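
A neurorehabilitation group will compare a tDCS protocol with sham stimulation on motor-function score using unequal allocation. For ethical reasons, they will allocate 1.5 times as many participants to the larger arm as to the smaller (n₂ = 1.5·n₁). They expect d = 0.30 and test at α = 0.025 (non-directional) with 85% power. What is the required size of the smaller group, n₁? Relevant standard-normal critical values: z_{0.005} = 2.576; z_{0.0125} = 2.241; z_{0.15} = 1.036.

With allocation ratio k = n₂/n₁ = 1.5, Var(x̄₁−x̄₂) = σ²(1/n₁ + 1/(k·n₁)) = σ²·(k+1)/(k·n₁).
So n₁ = (1 + 1/k)·((z_{α/2} + z_β)/d)² = 1.667 × (3.277/0.30)².
n₁ = 1.667 × 119.32 = 198.9.
Round up: n₁ = 199, giving n₂ = ⌈1.5 × 199⌉ = ⌈298.5⌉ = 299.

n₁ = 199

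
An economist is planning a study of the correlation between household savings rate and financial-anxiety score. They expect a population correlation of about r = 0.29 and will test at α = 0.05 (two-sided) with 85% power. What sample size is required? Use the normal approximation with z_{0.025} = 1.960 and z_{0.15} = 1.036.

n = 104

Fisher's z: C = ½·ln((1+r)/(1−r)) = ½·ln(1.8169) = 0.2986.
n = ((z_{α/2} + z_β)/C)² + 3.
(1.960 + 1.036) / 0.2986 = 2.996 / 0.2986 = 10.033.
n = 10.033² + 3 = 100.67 + 3 = 103.7.
Round up.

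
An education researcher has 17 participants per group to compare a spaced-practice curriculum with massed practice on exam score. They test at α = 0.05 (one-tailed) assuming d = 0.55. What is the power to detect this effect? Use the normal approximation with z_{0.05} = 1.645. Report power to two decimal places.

power ≈ 0.48

For two equal groups, power = Φ(d·√(n/2) − z_{α}).
d·√(n/2) = 0.55 × √(17/2) = 0.55 × 2.915 = 1.604.
z_β = 1.604 − 1.645 = -0.041.
Power = Φ(-0.041) = 0.483.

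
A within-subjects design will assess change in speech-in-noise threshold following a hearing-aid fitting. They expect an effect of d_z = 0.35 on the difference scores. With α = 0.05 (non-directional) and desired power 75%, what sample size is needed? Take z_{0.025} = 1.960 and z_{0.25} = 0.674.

For a paired (one-sample on differences) test: n = ((z_{α/2} + z_β) / d)².
z_{α/2} + z_β = 1.960 + 0.674 = 2.634.
n = (2.634 / 0.35)² = 7.526² = 56.64.
Round up.

n = 57 pairs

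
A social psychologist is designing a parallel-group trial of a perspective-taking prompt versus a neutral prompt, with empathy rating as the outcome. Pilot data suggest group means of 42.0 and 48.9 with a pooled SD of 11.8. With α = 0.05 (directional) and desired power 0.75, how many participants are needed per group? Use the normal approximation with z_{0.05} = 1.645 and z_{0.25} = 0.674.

n = 32 per group

Cohen's d = |M₁ − M₂| / SD_pooled = |42.0 − 48.9| / 11.8 = 6.9 / 11.8 = 0.585.
For two independent groups with equal n: n = 2·((z_{α} + z_β) / d)².
z_{α} + z_β = 1.645 + 0.674 = 2.319.
n = 2 × (2.319 / 0.585)² = 2 × 3.964² = 2 × 15.71 = 31.4.
Round up to the next whole participant.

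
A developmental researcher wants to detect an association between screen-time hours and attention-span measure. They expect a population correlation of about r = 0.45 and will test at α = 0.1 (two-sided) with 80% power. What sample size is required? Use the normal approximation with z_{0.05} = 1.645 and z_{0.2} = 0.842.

Fisher's z: C = ½·ln((1+r)/(1−r)) = ½·ln(2.6364) = 0.4847.
n = ((z_{α/2} + z_β)/C)² + 3.
(1.645 + 0.842) / 0.4847 = 2.487 / 0.4847 = 5.131.
n = 5.131² + 3 = 26.33 + 3 = 29.3.
Round up.

n = 30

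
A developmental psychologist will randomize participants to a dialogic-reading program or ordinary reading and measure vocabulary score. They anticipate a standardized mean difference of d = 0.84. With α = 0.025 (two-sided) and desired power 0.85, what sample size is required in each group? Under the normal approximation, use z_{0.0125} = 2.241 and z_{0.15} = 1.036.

n = 31 per group

For two independent groups with equal n: n = 2·((z_{α/2} + z_β) / d)².
z_{α/2} + z_β = 2.241 + 1.036 = 3.277.
n = 2 × (3.277 / 0.84)² = 2 × 3.901² = 2 × 15.22 = 30.4.
Round up to the next whole participant.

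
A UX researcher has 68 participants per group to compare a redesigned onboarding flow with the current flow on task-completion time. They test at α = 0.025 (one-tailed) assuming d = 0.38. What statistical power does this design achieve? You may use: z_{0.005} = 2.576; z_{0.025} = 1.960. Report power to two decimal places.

For two equal groups, power = Φ(d·√(n/2) − z_{α}).
d·√(n/2) = 0.38 × √(68/2) = 0.38 × 5.831 = 2.216.
z_β = 2.216 − 1.960 = 0.256.
Power = Φ(0.256) = 0.601.

power ≈ 0.60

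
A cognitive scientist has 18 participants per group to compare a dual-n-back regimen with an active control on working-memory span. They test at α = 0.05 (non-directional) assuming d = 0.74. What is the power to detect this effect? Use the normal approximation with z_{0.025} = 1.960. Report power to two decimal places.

For two equal groups, power = Φ(d·√(n/2) − z_{α/2}).
d·√(n/2) = 0.74 × √(18/2) = 0.74 × 3.000 = 2.220.
z_β = 2.220 − 1.960 = 0.260.
Power = Φ(0.260) = 0.603.

power ≈ 0.60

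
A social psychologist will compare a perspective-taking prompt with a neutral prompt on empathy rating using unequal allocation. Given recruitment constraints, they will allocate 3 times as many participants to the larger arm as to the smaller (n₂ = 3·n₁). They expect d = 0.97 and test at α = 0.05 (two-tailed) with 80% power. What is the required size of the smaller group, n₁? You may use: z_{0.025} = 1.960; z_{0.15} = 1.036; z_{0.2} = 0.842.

n₁ = 12

With allocation ratio k = n₂/n₁ = 3, Var(x̄₁−x̄₂) = σ²(1/n₁ + 1/(k·n₁)) = σ²·(k+1)/(k·n₁).
So n₁ = (1 + 1/k)·((z_{α/2} + z_β)/d)² = 1.333 × (2.802/0.97)².
n₁ = 1.333 × 8.34 = 11.1.
Round up: n₁ = 12, giving n₂ = 3 × 12 = 36.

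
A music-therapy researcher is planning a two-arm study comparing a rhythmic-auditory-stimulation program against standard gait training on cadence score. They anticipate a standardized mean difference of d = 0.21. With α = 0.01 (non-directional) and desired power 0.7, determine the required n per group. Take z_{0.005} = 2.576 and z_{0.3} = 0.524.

n = 436 per group

For two independent groups with equal n: n = 2·((z_{α/2} + z_β) / d)².
z_{α/2} + z_β = 2.576 + 0.524 = 3.100.
n = 2 × (3.100 / 0.21)² = 2 × 14.762² = 2 × 217.91 = 435.8.
Round up to the next whole participant.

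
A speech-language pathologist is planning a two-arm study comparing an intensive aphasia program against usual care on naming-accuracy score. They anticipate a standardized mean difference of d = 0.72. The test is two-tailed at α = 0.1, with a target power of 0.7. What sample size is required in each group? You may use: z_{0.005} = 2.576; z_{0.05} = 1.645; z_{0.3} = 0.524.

n = 19 per group

For two independent groups with equal n: n = 2·((z_{α/2} + z_β) / d)².
z_{α/2} + z_β = 1.645 + 0.524 = 2.169.
n = 2 × (2.169 / 0.72)² = 2 × 3.013² = 2 × 9.08 = 18.2.
Round up to the next whole participant.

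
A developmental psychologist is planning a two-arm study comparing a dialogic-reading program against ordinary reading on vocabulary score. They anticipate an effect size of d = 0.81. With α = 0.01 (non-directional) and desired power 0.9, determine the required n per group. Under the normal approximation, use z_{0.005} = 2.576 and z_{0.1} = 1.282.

n = 46 per group

For two independent groups with equal n: n = 2·((z_{α/2} + z_β) / d)².
z_{α/2} + z_β = 2.576 + 1.282 = 3.858.
n = 2 × (3.858 / 0.81)² = 2 × 4.763² = 2 × 22.69 = 45.4.
Round up to the next whole participant.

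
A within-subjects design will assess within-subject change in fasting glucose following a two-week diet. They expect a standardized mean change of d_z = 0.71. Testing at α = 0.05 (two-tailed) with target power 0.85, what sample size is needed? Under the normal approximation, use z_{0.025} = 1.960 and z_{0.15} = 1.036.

n = 18 pairs

For a paired (one-sample on differences) test: n = ((z_{α/2} + z_β) / d)².
z_{α/2} + z_β = 1.960 + 1.036 = 2.996.
n = (2.996 / 0.71)² = 4.220² = 17.81.
Round up.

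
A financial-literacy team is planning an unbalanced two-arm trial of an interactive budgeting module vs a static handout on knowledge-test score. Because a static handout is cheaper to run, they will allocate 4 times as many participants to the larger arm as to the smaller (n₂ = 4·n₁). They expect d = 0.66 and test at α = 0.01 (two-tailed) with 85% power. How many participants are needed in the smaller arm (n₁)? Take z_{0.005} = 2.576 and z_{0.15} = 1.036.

n₁ = 38

With allocation ratio k = n₂/n₁ = 4, Var(x̄₁−x̄₂) = σ²(1/n₁ + 1/(k·n₁)) = σ²·(k+1)/(k·n₁).
So n₁ = (1 + 1/k)·((z_{α/2} + z_β)/d)² = 1.250 × (3.612/0.66)².
n₁ = 1.250 × 29.95 = 37.4.
Round up: n₁ = 38, giving n₂ = 4 × 38 = 152.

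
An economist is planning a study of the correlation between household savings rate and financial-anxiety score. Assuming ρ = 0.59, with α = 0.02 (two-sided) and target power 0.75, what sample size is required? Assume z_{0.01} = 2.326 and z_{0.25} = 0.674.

n = 23

Fisher's z: C = ½·ln((1+r)/(1−r)) = ½·ln(3.8780) = 0.6777.
n = ((z_{α/2} + z_β)/C)² + 3.
(2.326 + 0.674) / 0.6777 = 3.000 / 0.6777 = 4.427.
n = 4.427² + 3 = 19.60 + 3 = 22.6.
Round up.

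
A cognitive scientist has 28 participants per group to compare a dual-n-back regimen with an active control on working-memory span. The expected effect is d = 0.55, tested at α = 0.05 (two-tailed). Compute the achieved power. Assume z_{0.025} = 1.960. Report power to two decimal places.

power ≈ 0.54

For two equal groups, power = Φ(d·√(n/2) − z_{α/2}).
d·√(n/2) = 0.55 × √(28/2) = 0.55 × 3.742 = 2.058.
z_β = 2.058 − 1.960 = 0.098.
Power = Φ(0.098) = 0.539.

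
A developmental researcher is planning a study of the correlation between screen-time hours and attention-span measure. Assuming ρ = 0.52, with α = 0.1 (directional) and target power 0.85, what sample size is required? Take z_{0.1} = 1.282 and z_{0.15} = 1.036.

Fisher's z: C = ½·ln((1+r)/(1−r)) = ½·ln(3.1667) = 0.5763.
n = ((z_{α} + z_β)/C)² + 3.
(1.282 + 1.036) / 0.5763 = 2.318 / 0.5763 = 4.022.
n = 4.022² + 3 = 16.18 + 3 = 19.2.
Round up.

n = 20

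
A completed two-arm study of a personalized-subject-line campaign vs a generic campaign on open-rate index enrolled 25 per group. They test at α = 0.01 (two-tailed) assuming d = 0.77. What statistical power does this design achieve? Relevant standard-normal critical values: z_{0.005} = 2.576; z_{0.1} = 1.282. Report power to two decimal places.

power ≈ 0.56

For two equal groups, power = Φ(d·√(n/2) − z_{α/2}).
d·√(n/2) = 0.77 × √(25/2) = 0.77 × 3.536 = 2.722.
z_β = 2.722 − 2.576 = 0.146.
Power = Φ(0.146) = 0.558.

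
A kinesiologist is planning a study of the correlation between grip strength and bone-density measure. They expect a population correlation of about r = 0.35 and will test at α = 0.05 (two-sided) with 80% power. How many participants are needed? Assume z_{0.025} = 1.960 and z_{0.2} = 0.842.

Fisher's z: C = ½·ln((1+r)/(1−r)) = ½·ln(2.0769) = 0.3654.
n = ((z_{α/2} + z_β)/C)² + 3.
(1.960 + 0.842) / 0.3654 = 2.802 / 0.3654 = 7.668.
n = 7.668² + 3 = 58.80 + 3 = 61.8.
Round up.

n = 62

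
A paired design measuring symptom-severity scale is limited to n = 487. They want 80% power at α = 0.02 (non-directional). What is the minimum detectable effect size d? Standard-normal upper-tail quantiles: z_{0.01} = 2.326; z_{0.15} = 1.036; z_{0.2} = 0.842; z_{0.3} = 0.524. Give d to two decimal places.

d_min ≈ 0.14

For a single sample (or paired design) of n = 487: d_min = (z_{α/2} + z_β)/√n.
z-sum = 2.326 + 0.842 = 3.168.
d_min = 3.168 / √487 = 3.168 / 22.068 = 0.144.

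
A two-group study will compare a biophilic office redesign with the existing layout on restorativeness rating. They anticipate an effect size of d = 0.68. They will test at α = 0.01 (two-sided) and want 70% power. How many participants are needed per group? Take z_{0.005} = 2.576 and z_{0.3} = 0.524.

n = 42 per group

For two independent groups with equal n: n = 2·((z_{α/2} + z_β) / d)².
z_{α/2} + z_β = 2.576 + 0.524 = 3.100.
n = 2 × (3.100 / 0.68)² = 2 × 4.559² = 2 × 20.78 = 41.6.
Round up to the next whole participant.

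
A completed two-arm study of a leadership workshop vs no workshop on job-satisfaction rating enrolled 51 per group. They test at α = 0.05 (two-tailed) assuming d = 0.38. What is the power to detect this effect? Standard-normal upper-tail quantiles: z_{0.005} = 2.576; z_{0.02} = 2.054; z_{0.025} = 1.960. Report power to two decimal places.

power ≈ 0.48

For two equal groups, power = Φ(d·√(n/2) − z_{α/2}).
d·√(n/2) = 0.38 × √(51/2) = 0.38 × 5.050 = 1.919.
z_β = 1.919 − 1.960 = -0.041.
Power = Φ(-0.041) = 0.484.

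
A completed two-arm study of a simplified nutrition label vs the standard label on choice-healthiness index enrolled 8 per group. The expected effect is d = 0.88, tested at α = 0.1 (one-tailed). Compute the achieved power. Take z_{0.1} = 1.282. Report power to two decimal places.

power ≈ 0.68

For two equal groups, power = Φ(d·√(n/2) − z_{α}).
d·√(n/2) = 0.88 × √(8/2) = 0.88 × 2.000 = 1.760.
z_β = 1.760 − 1.282 = 0.478.
Power = Φ(0.478) = 0.684.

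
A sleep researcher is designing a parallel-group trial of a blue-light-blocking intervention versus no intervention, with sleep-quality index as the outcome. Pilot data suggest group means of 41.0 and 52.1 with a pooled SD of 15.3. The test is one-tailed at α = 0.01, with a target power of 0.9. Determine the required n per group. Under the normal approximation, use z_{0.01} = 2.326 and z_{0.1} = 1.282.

n = 50 per group

Cohen's d = |M₁ − M₂| / SD_pooled = |41.0 − 52.1| / 15.3 = 11.1 / 15.3 = 0.725.
For two independent groups with equal n: n = 2·((z_{α} + z_β) / d)².
z_{α} + z_β = 2.326 + 1.282 = 3.608.
n = 2 × (3.608 / 0.725)² = 2 × 4.977² = 2 × 24.77 = 49.5.
Round up to the next whole participant.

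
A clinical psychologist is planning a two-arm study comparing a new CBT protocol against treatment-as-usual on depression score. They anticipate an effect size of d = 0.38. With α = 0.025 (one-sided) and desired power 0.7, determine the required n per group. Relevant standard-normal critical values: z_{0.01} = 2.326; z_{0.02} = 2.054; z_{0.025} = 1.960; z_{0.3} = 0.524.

For two independent groups with equal n: n = 2·((z_{α} + z_β) / d)².
z_{α} + z_β = 1.960 + 0.524 = 2.484.
n = 2 × (2.484 / 0.38)² = 2 × 6.537² = 2 × 42.73 = 85.5.
Round up to the next whole participant.

n = 86 per group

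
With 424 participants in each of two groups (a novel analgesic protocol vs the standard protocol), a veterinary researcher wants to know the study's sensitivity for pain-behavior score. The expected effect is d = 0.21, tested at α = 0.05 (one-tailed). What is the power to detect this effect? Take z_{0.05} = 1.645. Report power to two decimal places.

For two equal groups, power = Φ(d·√(n/2) − z_{α}).
d·√(n/2) = 0.21 × √(424/2) = 0.21 × 14.560 = 3.058.
z_β = 3.058 − 1.645 = 1.413.
Power = Φ(1.413) = 0.921.

power ≈ 0.92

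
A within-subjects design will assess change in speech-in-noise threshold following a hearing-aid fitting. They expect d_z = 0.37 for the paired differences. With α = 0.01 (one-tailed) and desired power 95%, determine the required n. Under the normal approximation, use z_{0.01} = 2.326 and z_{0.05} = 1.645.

n = 116 pairs

For a paired (one-sample on differences) test: n = ((z_{α} + z_β) / d)².
z_{α} + z_β = 2.326 + 1.645 = 3.971.
n = (3.971 / 0.37)² = 10.732² = 115.19.
Round up.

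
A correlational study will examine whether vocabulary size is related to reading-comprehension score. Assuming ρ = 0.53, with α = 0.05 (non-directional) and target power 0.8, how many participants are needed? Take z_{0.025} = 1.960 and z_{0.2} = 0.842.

n = 26

Fisher's z: C = ½·ln((1+r)/(1−r)) = ½·ln(3.2553) = 0.5901.
n = ((z_{α/2} + z_β)/C)² + 3.
(1.960 + 0.842) / 0.5901 = 2.802 / 0.5901 = 4.748.
n = 4.748² + 3 = 22.55 + 3 = 25.5.
Round up.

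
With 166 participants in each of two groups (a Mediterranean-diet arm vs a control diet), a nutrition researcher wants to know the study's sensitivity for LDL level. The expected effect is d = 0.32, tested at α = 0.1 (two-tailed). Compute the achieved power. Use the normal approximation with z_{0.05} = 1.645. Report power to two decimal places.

power ≈ 0.90

For two equal groups, power = Φ(d·√(n/2) − z_{α/2}).
d·√(n/2) = 0.32 × √(166/2) = 0.32 × 9.110 = 2.915.
z_β = 2.915 − 1.645 = 1.270.
Power = Φ(1.270) = 0.898.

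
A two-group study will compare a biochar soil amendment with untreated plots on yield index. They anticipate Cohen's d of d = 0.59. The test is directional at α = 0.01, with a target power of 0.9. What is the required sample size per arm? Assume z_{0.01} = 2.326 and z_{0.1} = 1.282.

For two independent groups with equal n: n = 2·((z_{α} + z_β) / d)².
z_{α} + z_β = 2.326 + 1.282 = 3.608.
n = 2 × (3.608 / 0.59)² = 2 × 6.115² = 2 × 37.40 = 74.8.
Round up to the next whole participant.

n = 75 per group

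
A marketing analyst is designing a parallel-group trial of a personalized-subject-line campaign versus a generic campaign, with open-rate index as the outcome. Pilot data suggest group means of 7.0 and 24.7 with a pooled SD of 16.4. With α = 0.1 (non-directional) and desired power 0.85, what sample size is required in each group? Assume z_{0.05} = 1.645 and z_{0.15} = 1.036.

Cohen's d = |M₁ − M₂| / SD_pooled = |7.0 − 24.7| / 16.4 = 17.7 / 16.4 = 1.079.
For two independent groups with equal n: n = 2·((z_{α/2} + z_β) / d)².
z_{α/2} + z_β = 1.645 + 1.036 = 2.681.
n = 2 × (2.681 / 1.079)² = 2 × 2.485² = 2 × 6.17 = 12.3.
Round up to the next whole participant.

n = 13 per group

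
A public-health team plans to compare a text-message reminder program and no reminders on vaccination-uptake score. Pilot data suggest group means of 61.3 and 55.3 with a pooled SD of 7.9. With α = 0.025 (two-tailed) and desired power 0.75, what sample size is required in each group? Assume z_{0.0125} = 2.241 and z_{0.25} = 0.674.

Cohen's d = |M₁ − M₂| / SD_pooled = |61.3 − 55.3| / 7.9 = 6.0 / 7.9 = 0.759.
For two independent groups with equal n: n = 2·((z_{α/2} + z_β) / d)².
z_{α/2} + z_β = 2.241 + 0.674 = 2.915.
n = 2 × (2.915 / 0.759)² = 2 × 3.841² = 2 × 14.75 = 29.5.
Round up to the next whole participant.

n = 30 per group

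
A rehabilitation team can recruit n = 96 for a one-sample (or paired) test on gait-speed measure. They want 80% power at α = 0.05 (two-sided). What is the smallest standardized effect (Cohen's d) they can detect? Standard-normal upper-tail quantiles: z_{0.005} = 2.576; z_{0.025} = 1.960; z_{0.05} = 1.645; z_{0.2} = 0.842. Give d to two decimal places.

d_min ≈ 0.29

For a single sample (or paired design) of n = 96: d_min = (z_{α/2} + z_β)/√n.
z-sum = 1.960 + 0.842 = 2.802.
d_min = 2.802 / √96 = 2.802 / 9.798 = 0.286.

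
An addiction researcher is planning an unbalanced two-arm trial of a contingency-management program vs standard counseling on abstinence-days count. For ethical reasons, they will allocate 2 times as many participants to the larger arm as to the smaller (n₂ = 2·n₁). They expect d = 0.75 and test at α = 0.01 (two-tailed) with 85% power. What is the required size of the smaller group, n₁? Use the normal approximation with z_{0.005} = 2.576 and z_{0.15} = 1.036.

With allocation ratio k = n₂/n₁ = 2, Var(x̄₁−x̄₂) = σ²(1/n₁ + 1/(k·n₁)) = σ²·(k+1)/(k·n₁).
So n₁ = (1 + 1/k)·((z_{α/2} + z_β)/d)² = 1.500 × (3.612/0.75)².
n₁ = 1.500 × 23.19 = 34.8.
Round up: n₁ = 35, giving n₂ = 2 × 35 = 70.

n₁ = 35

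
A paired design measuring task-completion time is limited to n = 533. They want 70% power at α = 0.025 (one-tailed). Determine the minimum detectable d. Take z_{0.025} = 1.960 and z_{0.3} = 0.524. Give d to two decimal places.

For a single sample (or paired design) of n = 533: d_min = (z_{α} + z_β)/√n.
z-sum = 1.960 + 0.524 = 2.484.
d_min = 2.484 / √533 = 2.484 / 23.087 = 0.108.

d_min ≈ 0.11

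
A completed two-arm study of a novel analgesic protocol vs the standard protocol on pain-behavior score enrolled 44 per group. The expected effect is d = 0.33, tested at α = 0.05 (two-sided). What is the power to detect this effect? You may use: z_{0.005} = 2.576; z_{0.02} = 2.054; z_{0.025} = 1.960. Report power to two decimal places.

power ≈ 0.34

For two equal groups, power = Φ(d·√(n/2) − z_{α/2}).
d·√(n/2) = 0.33 × √(44/2) = 0.33 × 4.690 = 1.548.
z_β = 1.548 − 1.960 = -0.412.
Power = Φ(-0.412) = 0.340.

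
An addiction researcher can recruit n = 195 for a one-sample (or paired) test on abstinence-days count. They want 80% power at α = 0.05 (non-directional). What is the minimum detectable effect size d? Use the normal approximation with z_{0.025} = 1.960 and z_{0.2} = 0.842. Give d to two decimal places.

d_min ≈ 0.20

For a single sample (or paired design) of n = 195: d_min = (z_{α/2} + z_β)/√n.
z-sum = 1.960 + 0.842 = 2.802.
d_min = 2.802 / √195 = 2.802 / 13.964 = 0.201.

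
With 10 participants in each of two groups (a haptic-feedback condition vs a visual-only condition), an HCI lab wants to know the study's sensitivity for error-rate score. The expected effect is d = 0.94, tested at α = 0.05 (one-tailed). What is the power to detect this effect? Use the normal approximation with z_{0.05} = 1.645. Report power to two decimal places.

For two equal groups, power = Φ(d·√(n/2) − z_{α}).
d·√(n/2) = 0.94 × √(10/2) = 0.94 × 2.236 = 2.102.
z_β = 2.102 − 1.645 = 0.457.
Power = Φ(0.457) = 0.676.

power ≈ 0.68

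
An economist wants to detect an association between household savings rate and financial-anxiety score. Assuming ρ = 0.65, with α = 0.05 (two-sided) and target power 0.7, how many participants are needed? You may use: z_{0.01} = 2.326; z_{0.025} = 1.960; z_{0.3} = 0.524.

Fisher's z: C = ½·ln((1+r)/(1−r)) = ½·ln(4.7143) = 0.7753.
n = ((z_{α/2} + z_β)/C)² + 3.
(1.960 + 0.524) / 0.7753 = 2.484 / 0.7753 = 3.204.
n = 3.204² + 3 = 10.27 + 3 = 13.3.
Round up.

n = 14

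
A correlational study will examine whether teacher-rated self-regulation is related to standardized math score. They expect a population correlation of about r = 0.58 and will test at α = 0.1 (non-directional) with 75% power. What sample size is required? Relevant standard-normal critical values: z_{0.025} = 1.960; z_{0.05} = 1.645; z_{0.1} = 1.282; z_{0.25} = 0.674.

n = 16

Fisher's z: C = ½·ln((1+r)/(1−r)) = ½·ln(3.7619) = 0.6625.
n = ((z_{α/2} + z_β)/C)² + 3.
(1.645 + 0.674) / 0.6625 = 2.319 / 0.6625 = 3.500.
n = 3.500² + 3 = 12.25 + 3 = 15.3.
Round up.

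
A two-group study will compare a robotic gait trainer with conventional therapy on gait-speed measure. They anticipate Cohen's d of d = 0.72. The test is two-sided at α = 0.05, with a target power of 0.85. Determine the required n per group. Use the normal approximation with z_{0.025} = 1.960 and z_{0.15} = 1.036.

n = 35 per group

For two independent groups with equal n: n = 2·((z_{α/2} + z_β) / d)².
z_{α/2} + z_β = 1.960 + 1.036 = 2.996.
n = 2 × (2.996 / 0.72)² = 2 × 4.161² = 2 × 17.31 = 34.6.
Round up to the next whole participant.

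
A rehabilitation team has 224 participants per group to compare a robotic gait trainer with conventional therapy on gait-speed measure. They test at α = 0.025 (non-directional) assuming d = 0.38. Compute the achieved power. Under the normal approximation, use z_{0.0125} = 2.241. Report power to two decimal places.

power ≈ 0.96

For two equal groups, power = Φ(d·√(n/2) − z_{α/2}).
d·√(n/2) = 0.38 × √(224/2) = 0.38 × 10.583 = 4.022.
z_β = 4.022 − 2.241 = 1.781.
Power = Φ(1.781) = 0.963.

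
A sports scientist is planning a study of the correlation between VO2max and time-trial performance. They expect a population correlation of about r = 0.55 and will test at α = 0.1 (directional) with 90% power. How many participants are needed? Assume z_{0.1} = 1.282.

Fisher's z: C = ½·ln((1+r)/(1−r)) = ½·ln(3.4444) = 0.6184.
n = ((z_{α} + z_β)/C)² + 3.
(1.282 + 1.282) / 0.6184 = 2.564 / 0.6184 = 4.146.
n = 4.146² + 3 = 17.19 + 3 = 20.2.
Round up.

n = 21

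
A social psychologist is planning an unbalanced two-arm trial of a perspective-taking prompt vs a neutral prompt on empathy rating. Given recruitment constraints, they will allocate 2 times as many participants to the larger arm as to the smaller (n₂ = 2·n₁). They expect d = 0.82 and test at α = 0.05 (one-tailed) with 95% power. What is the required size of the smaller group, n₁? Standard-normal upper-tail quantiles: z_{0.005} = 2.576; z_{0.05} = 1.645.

n₁ = 25

With allocation ratio k = n₂/n₁ = 2, Var(x̄₁−x̄₂) = σ²(1/n₁ + 1/(k·n₁)) = σ²·(k+1)/(k·n₁).
So n₁ = (1 + 1/k)·((z_{α} + z_β)/d)² = 1.500 × (3.290/0.82)².
n₁ = 1.500 × 16.10 = 24.1.
Round up: n₁ = 25, giving n₂ = 2 × 25 = 50.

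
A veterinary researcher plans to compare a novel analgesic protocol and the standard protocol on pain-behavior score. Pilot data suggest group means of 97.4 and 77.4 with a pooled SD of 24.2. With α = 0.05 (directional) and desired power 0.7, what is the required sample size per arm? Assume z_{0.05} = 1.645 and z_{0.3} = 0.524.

n = 14 per group

Cohen's d = |M₁ − M₂| / SD_pooled = |97.4 − 77.4| / 24.2 = 20.0 / 24.2 = 0.826.
For two independent groups with equal n: n = 2·((z_{α} + z_β) / d)².
z_{α} + z_β = 1.645 + 0.524 = 2.169.
n = 2 × (2.169 / 0.826)² = 2 × 2.626² = 2 × 6.90 = 13.8.
Round up to the next whole participant.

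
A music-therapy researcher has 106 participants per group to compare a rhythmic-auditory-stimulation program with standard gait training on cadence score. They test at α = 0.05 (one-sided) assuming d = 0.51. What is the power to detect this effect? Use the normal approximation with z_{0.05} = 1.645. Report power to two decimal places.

power ≈ 0.98

For two equal groups, power = Φ(d·√(n/2) − z_{α}).
d·√(n/2) = 0.51 × √(106/2) = 0.51 × 7.280 = 3.713.
z_β = 3.713 − 1.645 = 2.068.
Power = Φ(2.068) = 0.981.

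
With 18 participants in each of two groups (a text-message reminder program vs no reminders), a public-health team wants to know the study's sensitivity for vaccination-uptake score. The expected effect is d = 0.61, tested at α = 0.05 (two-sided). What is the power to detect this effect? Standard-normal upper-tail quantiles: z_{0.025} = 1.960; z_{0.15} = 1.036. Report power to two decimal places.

power ≈ 0.45

For two equal groups, power = Φ(d·√(n/2) − z_{α/2}).
d·√(n/2) = 0.61 × √(18/2) = 0.61 × 3.000 = 1.830.
z_β = 1.830 − 1.960 = -0.130.
Power = Φ(-0.130) = 0.448.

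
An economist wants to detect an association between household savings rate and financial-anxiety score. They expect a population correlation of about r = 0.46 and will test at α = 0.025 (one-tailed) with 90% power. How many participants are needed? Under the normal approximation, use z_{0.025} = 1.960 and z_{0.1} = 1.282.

Fisher's z: C = ½·ln((1+r)/(1−r)) = ½·ln(2.7037) = 0.4973.
n = ((z_{α} + z_β)/C)² + 3.
(1.960 + 1.282) / 0.4973 = 3.242 / 0.4973 = 6.519.
n = 6.519² + 3 = 42.50 + 3 = 45.5.
Round up.

n = 46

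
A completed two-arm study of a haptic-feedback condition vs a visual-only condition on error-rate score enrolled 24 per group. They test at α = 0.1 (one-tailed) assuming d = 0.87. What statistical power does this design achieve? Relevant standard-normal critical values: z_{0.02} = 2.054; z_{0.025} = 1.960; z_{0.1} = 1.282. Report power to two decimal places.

For two equal groups, power = Φ(d·√(n/2) − z_{α}).
d·√(n/2) = 0.87 × √(24/2) = 0.87 × 3.464 = 3.014.
z_β = 3.014 − 1.282 = 1.732.
Power = Φ(1.732) = 0.958.

power ≈ 0.96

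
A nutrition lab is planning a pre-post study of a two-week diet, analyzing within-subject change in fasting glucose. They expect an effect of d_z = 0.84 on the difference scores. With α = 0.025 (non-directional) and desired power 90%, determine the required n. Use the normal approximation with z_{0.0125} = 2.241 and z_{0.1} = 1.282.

For a paired (one-sample on differences) test: n = ((z_{α/2} + z_β) / d)².
z_{α/2} + z_β = 2.241 + 1.282 = 3.523.
n = (3.523 / 0.84)² = 4.194² = 17.59.
Round up.

n = 18 pairs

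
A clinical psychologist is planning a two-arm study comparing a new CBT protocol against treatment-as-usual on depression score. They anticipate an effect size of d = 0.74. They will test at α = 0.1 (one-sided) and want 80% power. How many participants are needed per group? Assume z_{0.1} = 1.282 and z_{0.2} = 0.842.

n = 17 per group

For two independent groups with equal n: n = 2·((z_{α} + z_β) / d)².
z_{α} + z_β = 1.282 + 0.842 = 2.124.
n = 2 × (2.124 / 0.74)² = 2 × 2.870² = 2 × 8.24 = 16.5.
Round up to the next whole participant.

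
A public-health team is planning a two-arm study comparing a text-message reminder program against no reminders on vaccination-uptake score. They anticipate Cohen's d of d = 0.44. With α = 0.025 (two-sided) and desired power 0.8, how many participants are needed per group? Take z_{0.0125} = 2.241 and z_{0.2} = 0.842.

For two independent groups with equal n: n = 2·((z_{α/2} + z_β) / d)².
z_{α/2} + z_β = 2.241 + 0.842 = 3.083.
n = 2 × (3.083 / 0.44)² = 2 × 7.007² = 2 × 49.10 = 98.2.
Round up to the next whole participant.

n = 99 per group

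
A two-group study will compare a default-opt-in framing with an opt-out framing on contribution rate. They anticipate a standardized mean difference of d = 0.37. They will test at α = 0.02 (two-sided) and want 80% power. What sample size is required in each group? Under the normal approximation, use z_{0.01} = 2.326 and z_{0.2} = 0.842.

For two independent groups with equal n: n = 2·((z_{α/2} + z_β) / d)².
z_{α/2} + z_β = 2.326 + 0.842 = 3.168.
n = 2 × (3.168 / 0.37)² = 2 × 8.562² = 2 × 73.31 = 146.6.
Round up to the next whole participant.

n = 147 per group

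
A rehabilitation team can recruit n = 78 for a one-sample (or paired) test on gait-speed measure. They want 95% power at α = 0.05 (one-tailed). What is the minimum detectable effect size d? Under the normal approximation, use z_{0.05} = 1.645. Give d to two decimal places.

For a single sample (or paired design) of n = 78: d_min = (z_{α} + z_β)/√n.
z-sum = 1.645 + 1.645 = 3.290.
d_min = 3.290 / √78 = 3.290 / 8.832 = 0.373.

d_min ≈ 0.37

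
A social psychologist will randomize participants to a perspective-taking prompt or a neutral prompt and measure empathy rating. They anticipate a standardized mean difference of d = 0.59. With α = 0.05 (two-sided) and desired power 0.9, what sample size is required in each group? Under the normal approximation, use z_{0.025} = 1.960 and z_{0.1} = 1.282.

n = 61 per group

For two independent groups with equal n: n = 2·((z_{α/2} + z_β) / d)².
z_{α/2} + z_β = 1.960 + 1.282 = 3.242.
n = 2 × (3.242 / 0.59)² = 2 × 5.495² = 2 × 30.19 = 60.4.
Round up to the next whole participant.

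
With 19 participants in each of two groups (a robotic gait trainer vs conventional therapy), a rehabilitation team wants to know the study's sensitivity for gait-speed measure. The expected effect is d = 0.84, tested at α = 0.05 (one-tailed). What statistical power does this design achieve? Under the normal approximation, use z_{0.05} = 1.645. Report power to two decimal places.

power ≈ 0.83

For two equal groups, power = Φ(d·√(n/2) − z_{α}).
d·√(n/2) = 0.84 × √(19/2) = 0.84 × 3.082 = 2.589.
z_β = 2.589 − 1.645 = 0.944.
Power = Φ(0.944) = 0.827.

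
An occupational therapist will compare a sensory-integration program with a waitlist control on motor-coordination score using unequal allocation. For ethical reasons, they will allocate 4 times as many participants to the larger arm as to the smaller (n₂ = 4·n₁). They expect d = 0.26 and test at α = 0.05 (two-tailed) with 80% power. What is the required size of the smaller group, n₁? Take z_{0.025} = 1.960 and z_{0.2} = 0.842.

n₁ = 146

With allocation ratio k = n₂/n₁ = 4, Var(x̄₁−x̄₂) = σ²(1/n₁ + 1/(k·n₁)) = σ²·(k+1)/(k·n₁).
So n₁ = (1 + 1/k)·((z_{α/2} + z_β)/d)² = 1.250 × (2.802/0.26)².
n₁ = 1.250 × 116.14 = 145.2.
Round up: n₁ = 146, giving n₂ = 4 × 146 = 584.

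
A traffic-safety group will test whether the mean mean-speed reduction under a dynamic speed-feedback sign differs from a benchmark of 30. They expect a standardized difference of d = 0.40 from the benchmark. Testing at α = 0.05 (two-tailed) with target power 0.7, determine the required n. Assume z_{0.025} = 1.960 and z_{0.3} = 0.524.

n = 39

For a one-sample test: n = ((z_{α/2} + z_β) / d)².
z_{α/2} + z_β = 1.960 + 0.524 = 2.484.
n = (2.484 / 0.40)² = 6.210² = 38.56.
Round up.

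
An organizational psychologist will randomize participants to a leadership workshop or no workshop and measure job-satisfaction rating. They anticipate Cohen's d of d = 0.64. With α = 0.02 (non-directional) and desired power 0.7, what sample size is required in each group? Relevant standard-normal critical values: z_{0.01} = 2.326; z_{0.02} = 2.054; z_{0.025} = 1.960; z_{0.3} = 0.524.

For two independent groups with equal n: n = 2·((z_{α/2} + z_β) / d)².
z_{α/2} + z_β = 2.326 + 0.524 = 2.850.
n = 2 × (2.850 / 0.64)² = 2 × 4.453² = 2 × 19.83 = 39.7.
Round up to the next whole participant.

n = 40 per group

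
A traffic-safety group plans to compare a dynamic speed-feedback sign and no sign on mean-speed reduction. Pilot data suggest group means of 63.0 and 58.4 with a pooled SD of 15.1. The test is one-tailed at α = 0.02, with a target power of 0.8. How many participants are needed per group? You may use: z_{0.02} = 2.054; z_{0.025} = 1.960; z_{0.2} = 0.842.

n = 181 per group

Cohen's d = |M₁ − M₂| / SD_pooled = |63.0 − 58.4| / 15.1 = 4.6 / 15.1 = 0.305.
For two independent groups with equal n: n = 2·((z_{α} + z_β) / d)².
z_{α} + z_β = 2.054 + 0.842 = 2.896.
n = 2 × (2.896 / 0.305)² = 2 × 9.495² = 2 × 90.16 = 180.3.
Round up to the next whole participant.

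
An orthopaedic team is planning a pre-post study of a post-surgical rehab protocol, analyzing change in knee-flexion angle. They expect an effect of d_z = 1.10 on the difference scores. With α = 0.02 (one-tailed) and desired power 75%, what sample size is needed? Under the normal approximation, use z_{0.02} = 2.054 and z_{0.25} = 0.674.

For a paired (one-sample on differences) test: n = ((z_{α} + z_β) / d)².
z_{α} + z_β = 2.054 + 0.674 = 2.728.
n = (2.728 / 1.10)² = 2.480² = 6.15.
Round up.

n = 7 pairs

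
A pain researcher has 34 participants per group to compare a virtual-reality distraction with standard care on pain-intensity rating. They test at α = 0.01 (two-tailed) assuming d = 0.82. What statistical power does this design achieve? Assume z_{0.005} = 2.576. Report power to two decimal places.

For two equal groups, power = Φ(d·√(n/2) − z_{α/2}).
d·√(n/2) = 0.82 × √(34/2) = 0.82 × 4.123 = 3.381.
z_β = 3.381 − 2.576 = 0.805.
Power = Φ(0.805) = 0.790.

power ≈ 0.79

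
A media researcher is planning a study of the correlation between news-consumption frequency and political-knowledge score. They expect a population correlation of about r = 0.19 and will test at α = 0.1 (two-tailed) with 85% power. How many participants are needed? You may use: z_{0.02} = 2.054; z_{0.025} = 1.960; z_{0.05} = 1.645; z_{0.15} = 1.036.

n = 198

Fisher's z: C = ½·ln((1+r)/(1−r)) = ½·ln(1.4691) = 0.1923.
n = ((z_{α/2} + z_β)/C)² + 3.
(1.645 + 1.036) / 0.1923 = 2.681 / 0.1923 = 13.942.
n = 13.942² + 3 = 194.37 + 3 = 197.4.
Round up.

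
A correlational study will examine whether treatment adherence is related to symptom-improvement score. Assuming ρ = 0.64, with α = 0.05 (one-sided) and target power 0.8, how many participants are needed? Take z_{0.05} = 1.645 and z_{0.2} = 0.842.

n = 14

Fisher's z: C = ½·ln((1+r)/(1−r)) = ½·ln(4.5556) = 0.7582.
n = ((z_{α} + z_β)/C)² + 3.
(1.645 + 0.842) / 0.7582 = 2.487 / 0.7582 = 3.280.
n = 3.280² + 3 = 10.76 + 3 = 13.8.
Round up.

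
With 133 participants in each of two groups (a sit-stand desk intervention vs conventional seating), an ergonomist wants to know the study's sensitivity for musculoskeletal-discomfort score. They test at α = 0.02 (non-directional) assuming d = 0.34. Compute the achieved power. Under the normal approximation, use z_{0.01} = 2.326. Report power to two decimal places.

For two equal groups, power = Φ(d·√(n/2) − z_{α/2}).
d·√(n/2) = 0.34 × √(133/2) = 0.34 × 8.155 = 2.773.
z_β = 2.773 − 2.326 = 0.447.
Power = Φ(0.447) = 0.672.

power ≈ 0.67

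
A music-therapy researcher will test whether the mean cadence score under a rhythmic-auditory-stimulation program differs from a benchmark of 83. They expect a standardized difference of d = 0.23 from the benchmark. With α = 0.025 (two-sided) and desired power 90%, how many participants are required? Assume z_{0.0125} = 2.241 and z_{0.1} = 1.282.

n = 235

For a one-sample test: n = ((z_{α/2} + z_β) / d)².
z_{α/2} + z_β = 2.241 + 1.282 = 3.523.
n = (3.523 / 0.23)² = 15.317² = 234.62.
Round up.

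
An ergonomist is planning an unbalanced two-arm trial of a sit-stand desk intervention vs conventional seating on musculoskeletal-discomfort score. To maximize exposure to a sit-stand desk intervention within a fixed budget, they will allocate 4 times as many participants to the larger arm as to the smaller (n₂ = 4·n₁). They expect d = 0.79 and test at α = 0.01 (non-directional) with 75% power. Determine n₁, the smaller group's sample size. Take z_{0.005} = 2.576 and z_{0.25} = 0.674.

n₁ = 22

With allocation ratio k = n₂/n₁ = 4, Var(x̄₁−x̄₂) = σ²(1/n₁ + 1/(k·n₁)) = σ²·(k+1)/(k·n₁).
So n₁ = (1 + 1/k)·((z_{α/2} + z_β)/d)² = 1.250 × (3.250/0.79)².
n₁ = 1.250 × 16.92 = 21.2.
Round up: n₁ = 22, giving n₂ = 4 × 22 = 88.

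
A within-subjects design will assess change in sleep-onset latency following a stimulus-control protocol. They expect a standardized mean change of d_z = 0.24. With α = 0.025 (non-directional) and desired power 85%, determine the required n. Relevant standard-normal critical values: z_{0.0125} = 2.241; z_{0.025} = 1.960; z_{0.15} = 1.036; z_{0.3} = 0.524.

n = 187 pairs

For a paired (one-sample on differences) test: n = ((z_{α/2} + z_β) / d)².
z_{α/2} + z_β = 2.241 + 1.036 = 3.277.
n = (3.277 / 0.24)² = 13.654² = 186.44.
Round up.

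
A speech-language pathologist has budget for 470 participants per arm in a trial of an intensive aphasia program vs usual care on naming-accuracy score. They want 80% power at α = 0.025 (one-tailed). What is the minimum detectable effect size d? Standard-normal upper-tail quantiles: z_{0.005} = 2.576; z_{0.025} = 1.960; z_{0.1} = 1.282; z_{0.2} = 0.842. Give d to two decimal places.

For two independent groups of n = 470 each: d_min = (z_{α} + z_β)·√(2/n).
z-sum = 1.960 + 0.842 = 2.802.
d_min = 2.802 × √(2/470) = 2.802 × 0.0652 = 0.183.

d_min ≈ 0.18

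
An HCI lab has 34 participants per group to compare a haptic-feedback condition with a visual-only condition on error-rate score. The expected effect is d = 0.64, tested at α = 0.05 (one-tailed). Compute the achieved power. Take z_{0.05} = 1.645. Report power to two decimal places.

power ≈ 0.84

For two equal groups, power = Φ(d·√(n/2) − z_{α}).
d·√(n/2) = 0.64 × √(34/2) = 0.64 × 4.123 = 2.639.
z_β = 2.639 − 1.645 = 0.994.
Power = Φ(0.994) = 0.840.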